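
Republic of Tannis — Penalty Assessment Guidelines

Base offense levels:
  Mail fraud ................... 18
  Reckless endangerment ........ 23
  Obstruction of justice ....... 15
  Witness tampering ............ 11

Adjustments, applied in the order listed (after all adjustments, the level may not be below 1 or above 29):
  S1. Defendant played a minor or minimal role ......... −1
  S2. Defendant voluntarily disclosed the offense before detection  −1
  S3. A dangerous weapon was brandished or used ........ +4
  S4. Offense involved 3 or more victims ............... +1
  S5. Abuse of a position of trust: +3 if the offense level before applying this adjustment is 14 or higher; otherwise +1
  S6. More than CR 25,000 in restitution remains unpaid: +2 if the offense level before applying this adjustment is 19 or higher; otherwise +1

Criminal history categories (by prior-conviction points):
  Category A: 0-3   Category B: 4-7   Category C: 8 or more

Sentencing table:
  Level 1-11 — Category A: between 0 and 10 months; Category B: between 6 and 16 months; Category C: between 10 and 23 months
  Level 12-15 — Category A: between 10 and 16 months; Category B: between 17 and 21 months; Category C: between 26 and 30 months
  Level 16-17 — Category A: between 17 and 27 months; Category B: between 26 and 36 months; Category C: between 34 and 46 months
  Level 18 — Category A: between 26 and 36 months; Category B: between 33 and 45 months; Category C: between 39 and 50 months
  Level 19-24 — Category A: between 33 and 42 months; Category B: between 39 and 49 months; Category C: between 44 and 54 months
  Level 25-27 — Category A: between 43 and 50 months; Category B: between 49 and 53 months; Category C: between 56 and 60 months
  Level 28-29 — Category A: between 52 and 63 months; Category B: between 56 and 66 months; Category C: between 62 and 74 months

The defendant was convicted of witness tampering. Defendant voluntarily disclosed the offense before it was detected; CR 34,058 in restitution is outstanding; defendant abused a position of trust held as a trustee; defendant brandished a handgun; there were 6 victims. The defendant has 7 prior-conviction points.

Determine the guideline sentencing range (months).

Base offense level for witness tampering: 11.
S1 does not apply.
S2 applies: 11 − 1 = 10.
S3 applies: 10 + 4 = 14.
S4 applies: 14 + 1 = 15.
S5 applies (level before this adjustment is 15 ≥ 14, so +3): 15 + 3 = 18.
S6 applies (level before this adjustment is 18 < 19, so +1): 18 + 1 = 19.
Final offense level: 19.
Criminal history: 7 prior points → Category B (4-7).
Level 19 falls in the 19-24 band.
Grid: Level 19-24 × Category B = 39-49 months.

39-49 months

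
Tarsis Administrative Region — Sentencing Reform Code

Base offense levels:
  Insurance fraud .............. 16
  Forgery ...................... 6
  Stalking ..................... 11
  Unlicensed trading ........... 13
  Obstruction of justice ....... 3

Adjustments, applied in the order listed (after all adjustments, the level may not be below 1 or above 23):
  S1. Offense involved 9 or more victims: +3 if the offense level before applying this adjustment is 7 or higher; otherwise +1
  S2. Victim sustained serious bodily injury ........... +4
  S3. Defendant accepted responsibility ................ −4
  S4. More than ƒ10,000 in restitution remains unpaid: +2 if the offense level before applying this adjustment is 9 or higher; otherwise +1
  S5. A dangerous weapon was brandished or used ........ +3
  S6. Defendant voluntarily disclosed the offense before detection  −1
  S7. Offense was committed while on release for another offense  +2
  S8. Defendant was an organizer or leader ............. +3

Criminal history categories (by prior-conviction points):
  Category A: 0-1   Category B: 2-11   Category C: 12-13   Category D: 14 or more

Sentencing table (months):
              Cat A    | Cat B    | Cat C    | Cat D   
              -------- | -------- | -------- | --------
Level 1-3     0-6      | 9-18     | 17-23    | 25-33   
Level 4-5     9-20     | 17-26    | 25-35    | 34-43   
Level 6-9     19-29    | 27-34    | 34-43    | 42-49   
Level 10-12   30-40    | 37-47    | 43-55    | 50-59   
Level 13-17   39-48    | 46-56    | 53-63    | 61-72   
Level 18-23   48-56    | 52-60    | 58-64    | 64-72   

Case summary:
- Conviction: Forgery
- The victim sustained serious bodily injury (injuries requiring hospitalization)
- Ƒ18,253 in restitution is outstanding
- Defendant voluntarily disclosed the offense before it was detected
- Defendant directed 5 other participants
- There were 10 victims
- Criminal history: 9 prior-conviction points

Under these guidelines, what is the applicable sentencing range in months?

46-56 months

Base offense level for forgery: 6.
S1 applies (level before this adjustment is 6 < 7, so +1): 6 + 1 = 7.
S2 applies: 7 + 4 = 11.
S3 does not apply.
S4 applies (level before this adjustment is 11 ≥ 9, so +2): 11 + 2 = 13.
S5 does not apply.
S6 applies: 13 − 1 = 12.
S8 applies: 12 + 3 = 15.
Final offense level: 15.
Criminal history: 9 prior points → Category B (2-11).
Level 15 falls in the 13-17 band.
Grid: Level 13-17 × Category B = 46-56 months.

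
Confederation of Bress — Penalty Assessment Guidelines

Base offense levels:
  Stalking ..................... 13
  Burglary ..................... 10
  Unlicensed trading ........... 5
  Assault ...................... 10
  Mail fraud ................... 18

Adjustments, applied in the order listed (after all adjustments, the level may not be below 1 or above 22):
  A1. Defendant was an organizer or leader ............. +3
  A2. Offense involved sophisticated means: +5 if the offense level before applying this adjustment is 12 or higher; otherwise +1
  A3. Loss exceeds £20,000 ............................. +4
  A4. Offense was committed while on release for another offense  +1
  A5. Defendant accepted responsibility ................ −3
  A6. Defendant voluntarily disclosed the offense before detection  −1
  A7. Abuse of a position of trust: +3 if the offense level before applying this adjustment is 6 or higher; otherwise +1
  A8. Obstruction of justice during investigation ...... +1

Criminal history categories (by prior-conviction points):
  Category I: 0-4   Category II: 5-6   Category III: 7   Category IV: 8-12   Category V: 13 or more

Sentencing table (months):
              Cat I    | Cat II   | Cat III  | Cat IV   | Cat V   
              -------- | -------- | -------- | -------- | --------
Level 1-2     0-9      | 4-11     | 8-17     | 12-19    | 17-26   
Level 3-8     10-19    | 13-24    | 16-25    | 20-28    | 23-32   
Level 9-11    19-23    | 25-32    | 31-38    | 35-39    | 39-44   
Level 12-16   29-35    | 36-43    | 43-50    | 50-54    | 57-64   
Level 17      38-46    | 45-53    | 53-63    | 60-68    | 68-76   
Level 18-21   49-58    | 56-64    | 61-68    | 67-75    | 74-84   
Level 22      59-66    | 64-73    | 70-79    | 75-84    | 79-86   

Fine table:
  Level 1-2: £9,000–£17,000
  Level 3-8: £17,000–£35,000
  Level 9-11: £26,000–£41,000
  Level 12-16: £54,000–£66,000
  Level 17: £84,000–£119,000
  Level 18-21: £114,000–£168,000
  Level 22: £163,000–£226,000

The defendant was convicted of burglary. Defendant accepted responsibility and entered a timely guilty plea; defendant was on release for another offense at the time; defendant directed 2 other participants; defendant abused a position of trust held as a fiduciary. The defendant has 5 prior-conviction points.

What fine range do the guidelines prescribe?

£54,000–£66,000

Base offense level for burglary: 10.
A1 applies: 10 + 3 = 13.
A4 applies: 13 + 1 = 14.
A5 applies: 14 − 3 = 11.
A6 does not apply.
A7 applies (level before this adjustment is 11 ≥ 6, so +3): 11 + 3 = 14.
Final offense level: 14.
Level 14 falls in the 12-16 band.
Fine table: Level 12-16 → £54,000–£66,000.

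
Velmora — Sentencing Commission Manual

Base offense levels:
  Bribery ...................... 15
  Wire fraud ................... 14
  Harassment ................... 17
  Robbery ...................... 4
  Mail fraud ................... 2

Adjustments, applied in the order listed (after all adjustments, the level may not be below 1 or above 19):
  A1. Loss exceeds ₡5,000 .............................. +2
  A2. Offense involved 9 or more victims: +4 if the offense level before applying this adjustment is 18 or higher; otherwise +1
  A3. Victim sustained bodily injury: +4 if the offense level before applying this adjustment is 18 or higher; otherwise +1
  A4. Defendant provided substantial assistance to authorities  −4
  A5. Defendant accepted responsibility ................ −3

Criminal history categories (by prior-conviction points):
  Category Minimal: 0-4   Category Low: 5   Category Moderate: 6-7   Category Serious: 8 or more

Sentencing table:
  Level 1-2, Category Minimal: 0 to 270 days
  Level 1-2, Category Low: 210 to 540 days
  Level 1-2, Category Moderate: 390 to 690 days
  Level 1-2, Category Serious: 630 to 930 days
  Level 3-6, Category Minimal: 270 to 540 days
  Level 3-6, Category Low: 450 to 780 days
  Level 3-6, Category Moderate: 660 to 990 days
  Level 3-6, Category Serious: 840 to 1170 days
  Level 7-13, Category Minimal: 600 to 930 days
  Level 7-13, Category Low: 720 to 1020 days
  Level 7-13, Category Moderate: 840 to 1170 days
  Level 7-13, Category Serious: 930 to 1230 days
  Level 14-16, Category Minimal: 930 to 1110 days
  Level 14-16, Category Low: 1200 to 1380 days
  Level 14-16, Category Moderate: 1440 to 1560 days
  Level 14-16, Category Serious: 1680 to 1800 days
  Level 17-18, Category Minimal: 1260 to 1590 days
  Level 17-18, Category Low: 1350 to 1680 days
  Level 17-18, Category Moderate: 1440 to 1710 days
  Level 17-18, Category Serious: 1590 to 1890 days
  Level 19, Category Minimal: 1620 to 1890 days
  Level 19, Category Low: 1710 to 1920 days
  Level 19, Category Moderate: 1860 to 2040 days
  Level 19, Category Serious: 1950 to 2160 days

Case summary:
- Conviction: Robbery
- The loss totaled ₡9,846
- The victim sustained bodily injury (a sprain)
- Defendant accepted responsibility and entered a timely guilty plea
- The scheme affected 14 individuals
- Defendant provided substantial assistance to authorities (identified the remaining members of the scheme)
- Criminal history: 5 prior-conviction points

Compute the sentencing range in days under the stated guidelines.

210-540 days

Base offense level for robbery: 4.
A1 applies: 4 + 2 = 6.
A2 applies (level before this adjustment is 6 < 18, so +1): 6 + 1 = 7.
A3 applies (level before this adjustment is 7 < 18, so +1): 7 + 1 = 8.
A4 applies: 8 − 4 = 4.
A5 applies: 4 − 3 = 1.
Final offense level: 1.
Criminal history: 5 prior points → Category Low (5).
Level 1 falls in the 1-2 band.
Grid: Level 1-2 × Category Low = 210-540 days.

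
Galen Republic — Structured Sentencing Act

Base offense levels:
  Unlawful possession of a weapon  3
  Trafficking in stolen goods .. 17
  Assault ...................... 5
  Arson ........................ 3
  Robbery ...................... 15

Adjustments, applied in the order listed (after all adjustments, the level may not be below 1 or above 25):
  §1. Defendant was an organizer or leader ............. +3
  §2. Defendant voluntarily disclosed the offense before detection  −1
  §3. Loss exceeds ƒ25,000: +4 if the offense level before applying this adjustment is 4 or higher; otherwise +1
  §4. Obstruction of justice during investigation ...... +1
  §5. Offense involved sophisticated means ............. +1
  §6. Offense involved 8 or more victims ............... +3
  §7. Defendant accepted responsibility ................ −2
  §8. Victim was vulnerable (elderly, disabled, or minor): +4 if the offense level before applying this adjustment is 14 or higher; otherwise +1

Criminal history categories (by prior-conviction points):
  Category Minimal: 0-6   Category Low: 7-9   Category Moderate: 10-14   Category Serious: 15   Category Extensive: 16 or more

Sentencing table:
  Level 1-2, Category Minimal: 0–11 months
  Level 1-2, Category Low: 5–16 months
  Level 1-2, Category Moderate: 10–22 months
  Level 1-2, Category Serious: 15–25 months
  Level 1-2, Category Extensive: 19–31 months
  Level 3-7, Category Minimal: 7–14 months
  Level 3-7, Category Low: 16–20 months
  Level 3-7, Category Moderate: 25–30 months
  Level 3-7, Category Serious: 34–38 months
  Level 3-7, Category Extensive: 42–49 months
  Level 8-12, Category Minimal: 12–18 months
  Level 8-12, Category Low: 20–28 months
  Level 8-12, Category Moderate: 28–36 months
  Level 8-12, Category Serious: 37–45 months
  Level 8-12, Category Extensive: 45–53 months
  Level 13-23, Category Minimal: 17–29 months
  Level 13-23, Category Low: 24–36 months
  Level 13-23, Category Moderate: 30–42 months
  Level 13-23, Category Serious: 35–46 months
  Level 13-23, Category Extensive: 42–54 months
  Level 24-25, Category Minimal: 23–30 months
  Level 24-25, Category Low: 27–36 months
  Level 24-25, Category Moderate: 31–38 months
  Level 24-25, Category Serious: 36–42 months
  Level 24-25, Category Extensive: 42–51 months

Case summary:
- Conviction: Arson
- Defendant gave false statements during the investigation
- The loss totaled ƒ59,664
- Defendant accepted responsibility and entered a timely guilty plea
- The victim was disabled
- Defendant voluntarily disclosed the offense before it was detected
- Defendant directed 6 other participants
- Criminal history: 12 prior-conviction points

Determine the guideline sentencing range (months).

28-36 months

Base offense level for arson: 3.
§1 applies: 3 + 3 = 6.
§2 applies: 6 − 1 = 5.
§3 applies (level before this adjustment is 5 ≥ 4, so +4): 5 + 4 = 9.
§4 applies: 9 + 1 = 10.
§6 does not apply.
§7 applies: 10 − 2 = 8.
§8 applies (level before this adjustment is 8 < 14, so +1): 8 + 1 = 9.
Final offense level: 9.
Criminal history: 12 prior points → Category Moderate (10-14).
Level 9 falls in the 8-12 band.
Grid: Level 8-12 × Category Moderate = 28-36 months.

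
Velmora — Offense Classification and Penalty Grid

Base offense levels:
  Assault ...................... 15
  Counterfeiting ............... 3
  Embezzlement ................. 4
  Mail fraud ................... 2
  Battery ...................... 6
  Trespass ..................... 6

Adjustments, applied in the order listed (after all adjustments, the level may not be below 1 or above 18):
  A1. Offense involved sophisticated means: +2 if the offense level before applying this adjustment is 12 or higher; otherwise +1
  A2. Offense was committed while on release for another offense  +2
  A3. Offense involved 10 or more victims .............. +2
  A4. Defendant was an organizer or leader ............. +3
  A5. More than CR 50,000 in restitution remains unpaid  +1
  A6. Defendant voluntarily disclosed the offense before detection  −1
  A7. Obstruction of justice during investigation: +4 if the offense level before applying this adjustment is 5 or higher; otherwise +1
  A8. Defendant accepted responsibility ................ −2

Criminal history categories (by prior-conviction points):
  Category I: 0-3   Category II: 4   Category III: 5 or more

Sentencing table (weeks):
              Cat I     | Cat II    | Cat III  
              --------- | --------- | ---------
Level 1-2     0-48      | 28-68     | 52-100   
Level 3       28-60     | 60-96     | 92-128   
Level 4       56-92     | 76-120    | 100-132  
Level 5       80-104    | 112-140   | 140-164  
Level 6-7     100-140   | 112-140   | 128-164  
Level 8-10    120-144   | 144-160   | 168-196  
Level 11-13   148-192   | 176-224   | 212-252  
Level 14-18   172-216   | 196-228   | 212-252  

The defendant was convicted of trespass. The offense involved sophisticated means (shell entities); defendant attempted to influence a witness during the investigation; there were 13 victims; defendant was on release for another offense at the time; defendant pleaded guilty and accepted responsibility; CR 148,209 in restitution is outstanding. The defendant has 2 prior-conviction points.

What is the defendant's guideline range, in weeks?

Base offense level for trespass: 6.
A1 applies (level before this adjustment is 6 < 12, so +1): 6 + 1 = 7.
A2 applies: 7 + 2 = 9.
A3 applies: 9 + 2 = 11.
A4 does not apply.
A5 applies: 11 + 1 = 12.
A6 does not apply.
A7 applies (level before this adjustment is 12 ≥ 5, so +4): 12 + 4 = 16.
A8 applies: 16 − 2 = 14.
Final offense level: 14.
Criminal history: 2 prior points → Category I (0-3).
Level 14 falls in the 14-18 band.
Grid: Level 14-18 × Category I = 172-216 weeks.

172-216 weeks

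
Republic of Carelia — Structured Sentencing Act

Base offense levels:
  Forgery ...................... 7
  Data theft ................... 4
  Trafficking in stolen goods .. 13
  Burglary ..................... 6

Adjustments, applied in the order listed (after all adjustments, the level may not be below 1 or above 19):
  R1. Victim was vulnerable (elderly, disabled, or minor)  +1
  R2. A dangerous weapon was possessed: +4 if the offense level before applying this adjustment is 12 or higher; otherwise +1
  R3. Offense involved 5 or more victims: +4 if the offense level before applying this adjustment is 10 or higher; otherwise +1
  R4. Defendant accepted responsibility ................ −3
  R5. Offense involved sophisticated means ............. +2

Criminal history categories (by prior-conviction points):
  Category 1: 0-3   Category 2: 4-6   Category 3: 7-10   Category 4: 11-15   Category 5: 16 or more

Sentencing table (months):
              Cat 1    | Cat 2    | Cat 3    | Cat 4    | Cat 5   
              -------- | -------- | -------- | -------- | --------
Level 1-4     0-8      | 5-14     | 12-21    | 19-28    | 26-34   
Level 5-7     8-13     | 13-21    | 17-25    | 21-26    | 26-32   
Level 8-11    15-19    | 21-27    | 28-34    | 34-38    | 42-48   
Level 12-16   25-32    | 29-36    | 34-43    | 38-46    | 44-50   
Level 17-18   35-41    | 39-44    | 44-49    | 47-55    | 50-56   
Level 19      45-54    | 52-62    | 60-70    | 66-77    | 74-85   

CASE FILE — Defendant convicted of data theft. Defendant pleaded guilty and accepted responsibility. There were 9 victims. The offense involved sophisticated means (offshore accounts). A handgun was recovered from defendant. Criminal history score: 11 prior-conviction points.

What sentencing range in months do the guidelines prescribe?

Base offense level for data theft: 4.
R2 applies (level before this adjustment is 4 < 12, so +1): 4 + 1 = 5.
R3 applies (level before this adjustment is 5 < 10, so +1): 5 + 1 = 6.
R4 applies: 6 − 3 = 3.
R5 applies: 3 + 2 = 5.
Final offense level: 5.
Criminal history: 11 prior points → Category 4 (11-15).
Level 5 falls in the 5-7 band.
Grid: Level 5-7 × Category 4 = 21-26 months.

21-26 months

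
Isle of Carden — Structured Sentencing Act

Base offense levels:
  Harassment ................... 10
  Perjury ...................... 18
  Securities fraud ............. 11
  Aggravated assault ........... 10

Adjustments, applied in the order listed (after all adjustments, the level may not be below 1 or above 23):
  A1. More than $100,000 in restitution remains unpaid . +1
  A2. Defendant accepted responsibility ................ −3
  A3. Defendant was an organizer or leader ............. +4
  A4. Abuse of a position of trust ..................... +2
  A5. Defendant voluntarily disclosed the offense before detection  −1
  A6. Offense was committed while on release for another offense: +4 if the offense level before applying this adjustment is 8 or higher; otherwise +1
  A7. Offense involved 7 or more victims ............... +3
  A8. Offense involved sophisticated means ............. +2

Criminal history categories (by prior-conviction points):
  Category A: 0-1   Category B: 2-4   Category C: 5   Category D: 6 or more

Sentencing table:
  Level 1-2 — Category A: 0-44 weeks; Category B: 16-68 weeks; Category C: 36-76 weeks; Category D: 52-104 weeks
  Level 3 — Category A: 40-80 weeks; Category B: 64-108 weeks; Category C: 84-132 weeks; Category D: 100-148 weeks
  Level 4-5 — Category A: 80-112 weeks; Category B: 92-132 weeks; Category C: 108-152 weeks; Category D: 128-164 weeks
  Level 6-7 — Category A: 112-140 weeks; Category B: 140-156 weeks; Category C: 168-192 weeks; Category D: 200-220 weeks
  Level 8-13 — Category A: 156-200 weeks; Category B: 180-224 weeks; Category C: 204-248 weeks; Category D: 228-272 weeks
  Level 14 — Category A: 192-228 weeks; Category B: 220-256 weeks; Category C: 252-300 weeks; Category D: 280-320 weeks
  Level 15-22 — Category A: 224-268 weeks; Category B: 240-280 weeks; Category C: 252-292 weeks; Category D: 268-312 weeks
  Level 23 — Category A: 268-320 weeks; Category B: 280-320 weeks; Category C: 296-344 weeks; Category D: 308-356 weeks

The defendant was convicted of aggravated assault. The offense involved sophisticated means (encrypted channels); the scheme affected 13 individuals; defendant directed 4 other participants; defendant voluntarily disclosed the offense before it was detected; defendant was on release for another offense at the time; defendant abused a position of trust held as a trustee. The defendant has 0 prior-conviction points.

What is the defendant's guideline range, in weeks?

Base offense level for aggravated assault: 10.
A2 does not apply.
A3 applies: 10 + 4 = 14.
A4 applies: 14 + 2 = 16.
A5 applies: 16 − 1 = 15.
A6 applies (level before this adjustment is 15 ≥ 8, so +4): 15 + 4 = 19.
A7 applies: 19 + 3 = 22.
A8 applies: 22 + 2 = 24.
Level 24 exceeds the maximum of 23; capped at 23.
Final offense level: 23.
Criminal history: 0 prior points → Category A (0-1).
Level 23 falls in the 23 band.
Grid: Level 23 × Category A = 268-320 weeks.

268-320 weeks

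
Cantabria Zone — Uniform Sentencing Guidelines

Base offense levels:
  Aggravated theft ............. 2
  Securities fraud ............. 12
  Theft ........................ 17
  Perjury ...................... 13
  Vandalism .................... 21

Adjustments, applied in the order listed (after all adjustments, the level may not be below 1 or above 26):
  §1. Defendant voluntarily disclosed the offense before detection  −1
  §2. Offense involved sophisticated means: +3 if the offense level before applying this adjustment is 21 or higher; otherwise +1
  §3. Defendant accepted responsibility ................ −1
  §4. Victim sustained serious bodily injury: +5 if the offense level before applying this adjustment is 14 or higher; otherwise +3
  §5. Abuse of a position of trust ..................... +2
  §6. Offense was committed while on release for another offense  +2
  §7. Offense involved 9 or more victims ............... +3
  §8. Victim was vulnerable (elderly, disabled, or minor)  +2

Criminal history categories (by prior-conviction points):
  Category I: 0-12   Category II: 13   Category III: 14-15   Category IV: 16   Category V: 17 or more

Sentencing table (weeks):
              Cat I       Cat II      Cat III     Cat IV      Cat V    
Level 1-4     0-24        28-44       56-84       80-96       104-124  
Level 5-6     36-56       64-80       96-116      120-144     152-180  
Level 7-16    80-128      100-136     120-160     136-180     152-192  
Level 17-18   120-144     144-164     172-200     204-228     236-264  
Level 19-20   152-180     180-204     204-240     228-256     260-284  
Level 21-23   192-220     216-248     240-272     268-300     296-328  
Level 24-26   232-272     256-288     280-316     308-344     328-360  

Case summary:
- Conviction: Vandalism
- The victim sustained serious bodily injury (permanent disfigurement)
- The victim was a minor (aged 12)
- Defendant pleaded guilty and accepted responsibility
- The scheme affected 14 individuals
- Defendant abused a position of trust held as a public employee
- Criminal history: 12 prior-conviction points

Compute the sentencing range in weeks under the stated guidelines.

232-272 weeks

Base offense level for vandalism: 21.
§3 applies: 21 − 1 = 20.
§4 applies (level before this adjustment is 20 ≥ 14, so +5): 20 + 5 = 25.
§5 applies: 25 + 2 = 27.
§7 applies: 27 + 3 = 30.
§8 applies: 30 + 2 = 32.
Level 32 exceeds the maximum of 26; capped at 26.
Final offense level: 26.
Criminal history: 12 prior points → Category I (0-12).
Level 26 falls in the 24-26 band.
Grid: Level 24-26 × Category I = 232-272 weeks.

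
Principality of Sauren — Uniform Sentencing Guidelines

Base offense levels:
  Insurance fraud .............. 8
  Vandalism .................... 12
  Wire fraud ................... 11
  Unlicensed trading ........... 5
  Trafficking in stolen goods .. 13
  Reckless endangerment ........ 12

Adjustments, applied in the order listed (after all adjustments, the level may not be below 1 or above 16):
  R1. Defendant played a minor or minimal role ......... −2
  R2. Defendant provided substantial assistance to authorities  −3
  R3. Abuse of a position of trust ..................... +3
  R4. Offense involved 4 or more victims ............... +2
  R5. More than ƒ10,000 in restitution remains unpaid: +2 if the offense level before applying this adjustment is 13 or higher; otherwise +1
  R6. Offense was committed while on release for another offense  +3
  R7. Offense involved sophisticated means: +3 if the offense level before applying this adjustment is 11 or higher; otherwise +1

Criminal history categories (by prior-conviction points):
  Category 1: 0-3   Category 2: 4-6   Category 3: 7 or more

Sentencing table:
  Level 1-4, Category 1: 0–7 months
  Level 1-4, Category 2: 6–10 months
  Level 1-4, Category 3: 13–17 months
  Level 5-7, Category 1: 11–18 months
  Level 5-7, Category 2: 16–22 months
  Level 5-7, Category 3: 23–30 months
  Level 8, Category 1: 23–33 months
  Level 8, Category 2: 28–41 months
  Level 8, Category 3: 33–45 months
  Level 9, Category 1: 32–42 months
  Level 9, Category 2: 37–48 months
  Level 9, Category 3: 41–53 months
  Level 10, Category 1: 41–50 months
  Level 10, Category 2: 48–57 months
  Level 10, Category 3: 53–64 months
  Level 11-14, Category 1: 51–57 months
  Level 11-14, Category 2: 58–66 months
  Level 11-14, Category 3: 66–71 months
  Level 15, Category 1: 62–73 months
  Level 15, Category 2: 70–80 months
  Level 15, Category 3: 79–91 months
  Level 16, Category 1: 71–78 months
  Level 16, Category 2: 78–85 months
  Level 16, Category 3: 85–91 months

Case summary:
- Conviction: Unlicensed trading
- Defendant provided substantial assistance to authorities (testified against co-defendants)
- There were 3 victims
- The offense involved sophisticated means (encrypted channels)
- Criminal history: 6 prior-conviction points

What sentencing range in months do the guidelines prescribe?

Base offense level for unlicensed trading: 5.
R2 applies: 5 − 3 = 2.
R3 does not apply.
R5 does not apply.
R7 applies (level before this adjustment is 2 < 11, so +1): 2 + 1 = 3.
Final offense level: 3.
Criminal history: 6 prior points → Category 2 (4-6).
Level 3 falls in the 1-4 band.
Grid: Level 1-4 × Category 2 = 6-10 months.

6-10 months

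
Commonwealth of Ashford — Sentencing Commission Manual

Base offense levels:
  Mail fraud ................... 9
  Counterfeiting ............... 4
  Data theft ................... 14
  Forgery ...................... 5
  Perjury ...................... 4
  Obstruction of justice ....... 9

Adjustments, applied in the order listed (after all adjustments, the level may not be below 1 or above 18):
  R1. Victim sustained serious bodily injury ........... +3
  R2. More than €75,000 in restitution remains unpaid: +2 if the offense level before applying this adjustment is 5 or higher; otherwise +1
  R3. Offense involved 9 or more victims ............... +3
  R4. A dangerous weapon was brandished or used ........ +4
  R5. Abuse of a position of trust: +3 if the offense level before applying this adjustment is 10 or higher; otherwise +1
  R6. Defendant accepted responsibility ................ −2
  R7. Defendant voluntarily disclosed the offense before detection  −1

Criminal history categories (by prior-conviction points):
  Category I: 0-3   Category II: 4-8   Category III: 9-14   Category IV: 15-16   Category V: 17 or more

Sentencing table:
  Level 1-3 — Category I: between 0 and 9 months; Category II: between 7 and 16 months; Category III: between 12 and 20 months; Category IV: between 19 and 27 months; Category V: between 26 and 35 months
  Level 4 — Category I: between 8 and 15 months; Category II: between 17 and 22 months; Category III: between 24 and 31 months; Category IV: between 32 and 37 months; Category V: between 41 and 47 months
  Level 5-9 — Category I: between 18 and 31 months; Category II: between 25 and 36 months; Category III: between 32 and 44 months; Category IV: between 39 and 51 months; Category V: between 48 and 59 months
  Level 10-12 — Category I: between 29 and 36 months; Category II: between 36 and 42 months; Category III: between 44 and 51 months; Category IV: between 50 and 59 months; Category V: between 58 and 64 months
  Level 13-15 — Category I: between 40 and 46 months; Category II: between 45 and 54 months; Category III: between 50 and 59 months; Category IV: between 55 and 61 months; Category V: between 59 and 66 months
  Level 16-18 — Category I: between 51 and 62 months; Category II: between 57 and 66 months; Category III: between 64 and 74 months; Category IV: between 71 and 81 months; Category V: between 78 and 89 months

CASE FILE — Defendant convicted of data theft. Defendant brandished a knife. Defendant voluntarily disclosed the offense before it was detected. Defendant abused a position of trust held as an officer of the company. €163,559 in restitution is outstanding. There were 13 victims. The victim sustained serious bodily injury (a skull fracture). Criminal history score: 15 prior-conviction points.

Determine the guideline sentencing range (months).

Base offense level for data theft: 14.
R1 applies: 14 + 3 = 17.
R2 applies (level before this adjustment is 17 ≥ 5, so +2): 17 + 2 = 19.
R3 applies: 19 + 3 = 22.
R4 applies: 22 + 4 = 26.
R5 applies (level before this adjustment is 26 ≥ 10, so +3): 26 + 3 = 29.
R7 applies: 29 − 1 = 28.
Level 28 exceeds the maximum of 18; capped at 18.
Final offense level: 18.
Criminal history: 15 prior points → Category IV (15-16).
Level 18 falls in the 16-18 band.
Grid: Level 16-18 × Category IV = 71-81 months.

71-81 months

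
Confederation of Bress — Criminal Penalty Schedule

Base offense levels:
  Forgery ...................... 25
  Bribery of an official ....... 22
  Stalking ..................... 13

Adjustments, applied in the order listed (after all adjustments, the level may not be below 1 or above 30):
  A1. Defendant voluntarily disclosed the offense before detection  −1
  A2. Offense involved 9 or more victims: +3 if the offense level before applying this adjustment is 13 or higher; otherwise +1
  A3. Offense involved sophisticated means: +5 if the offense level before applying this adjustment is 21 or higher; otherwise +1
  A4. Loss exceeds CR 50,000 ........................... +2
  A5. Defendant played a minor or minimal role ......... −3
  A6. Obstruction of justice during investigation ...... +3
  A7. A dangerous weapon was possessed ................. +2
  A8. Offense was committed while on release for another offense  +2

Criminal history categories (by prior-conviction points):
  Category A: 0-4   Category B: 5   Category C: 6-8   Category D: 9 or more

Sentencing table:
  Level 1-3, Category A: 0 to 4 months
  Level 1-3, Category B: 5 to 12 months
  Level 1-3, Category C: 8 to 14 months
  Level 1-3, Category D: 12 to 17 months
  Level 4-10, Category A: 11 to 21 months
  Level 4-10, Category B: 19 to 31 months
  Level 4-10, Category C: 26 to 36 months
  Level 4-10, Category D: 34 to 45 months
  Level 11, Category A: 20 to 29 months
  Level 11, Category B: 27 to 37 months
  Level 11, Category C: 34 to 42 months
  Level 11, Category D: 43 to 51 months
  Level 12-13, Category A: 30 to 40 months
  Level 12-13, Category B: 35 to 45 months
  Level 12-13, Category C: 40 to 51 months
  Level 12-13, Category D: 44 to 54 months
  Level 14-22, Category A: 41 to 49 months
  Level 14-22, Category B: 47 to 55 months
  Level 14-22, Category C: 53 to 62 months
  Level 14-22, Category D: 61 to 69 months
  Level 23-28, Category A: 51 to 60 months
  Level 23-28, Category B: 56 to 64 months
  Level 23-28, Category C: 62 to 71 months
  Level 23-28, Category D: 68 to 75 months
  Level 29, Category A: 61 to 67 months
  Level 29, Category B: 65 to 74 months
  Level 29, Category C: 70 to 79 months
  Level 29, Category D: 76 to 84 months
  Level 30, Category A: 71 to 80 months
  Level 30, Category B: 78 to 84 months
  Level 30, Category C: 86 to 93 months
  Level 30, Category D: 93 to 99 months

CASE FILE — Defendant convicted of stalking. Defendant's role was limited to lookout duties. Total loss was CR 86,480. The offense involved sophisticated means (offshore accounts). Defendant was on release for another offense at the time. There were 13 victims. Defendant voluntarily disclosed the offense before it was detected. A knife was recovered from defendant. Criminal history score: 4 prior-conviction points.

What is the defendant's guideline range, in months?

41-49 months

Base offense level for stalking: 13.
A1 applies: 13 − 1 = 12.
A2 applies (level before this adjustment is 12 < 13, so +1): 12 + 1 = 13.
A3 applies (level before this adjustment is 13 < 21, so +1): 13 + 1 = 14.
A4 applies: 14 + 2 = 16.
A5 applies: 16 − 3 = 13.
A7 applies: 13 + 2 = 15.
A8 applies: 15 + 2 = 17.
Final offense level: 17.
Criminal history: 4 prior points → Category A (0-4).
Level 17 falls in the 14-22 band.
Grid: Level 14-22 × Category A = 41-49 months.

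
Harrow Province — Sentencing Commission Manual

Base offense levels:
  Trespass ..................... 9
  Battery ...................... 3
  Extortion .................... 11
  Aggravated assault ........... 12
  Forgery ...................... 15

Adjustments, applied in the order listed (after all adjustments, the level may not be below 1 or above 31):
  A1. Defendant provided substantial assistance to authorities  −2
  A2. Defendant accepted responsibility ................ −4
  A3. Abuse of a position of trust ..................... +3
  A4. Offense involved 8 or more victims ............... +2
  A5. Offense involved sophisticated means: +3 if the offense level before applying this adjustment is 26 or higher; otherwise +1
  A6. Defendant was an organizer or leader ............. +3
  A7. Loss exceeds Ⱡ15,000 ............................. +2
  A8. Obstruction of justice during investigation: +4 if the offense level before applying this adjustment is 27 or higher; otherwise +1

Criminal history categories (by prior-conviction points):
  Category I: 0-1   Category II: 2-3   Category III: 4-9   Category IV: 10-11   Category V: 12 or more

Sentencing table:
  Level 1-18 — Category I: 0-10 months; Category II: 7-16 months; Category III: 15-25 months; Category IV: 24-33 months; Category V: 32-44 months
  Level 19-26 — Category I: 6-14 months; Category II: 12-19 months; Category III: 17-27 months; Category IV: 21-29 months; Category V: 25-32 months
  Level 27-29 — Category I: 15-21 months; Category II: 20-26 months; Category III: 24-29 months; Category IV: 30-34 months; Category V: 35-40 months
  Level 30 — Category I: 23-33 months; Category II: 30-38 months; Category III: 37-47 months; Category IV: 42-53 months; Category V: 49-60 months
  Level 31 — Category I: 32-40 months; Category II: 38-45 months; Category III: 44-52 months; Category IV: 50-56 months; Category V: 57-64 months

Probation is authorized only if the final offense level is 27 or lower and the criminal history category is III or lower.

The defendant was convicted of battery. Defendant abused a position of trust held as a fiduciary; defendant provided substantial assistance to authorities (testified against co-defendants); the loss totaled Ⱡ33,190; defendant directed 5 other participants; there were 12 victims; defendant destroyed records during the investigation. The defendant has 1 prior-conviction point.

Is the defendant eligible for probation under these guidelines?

Base offense level for battery: 3.
A1 applies: 3 − 2 = 1.
A3 applies: 1 + 3 = 4.
A4 applies: 4 + 2 = 6.
A5 does not apply.
A6 applies: 6 + 3 = 9.
A7 applies: 9 + 2 = 11.
A8 applies (level before this adjustment is 11 < 27, so +1): 11 + 1 = 12.
Final offense level: 12.
Criminal history: 1 prior point → Category I (0-1).
Level 12 falls in the 1-18 band.
Grid: Level 1-18 × Category I = 0-10 months.
Probation check: level 12 ≤ 27 and category I ≤ III → eligible.

Yes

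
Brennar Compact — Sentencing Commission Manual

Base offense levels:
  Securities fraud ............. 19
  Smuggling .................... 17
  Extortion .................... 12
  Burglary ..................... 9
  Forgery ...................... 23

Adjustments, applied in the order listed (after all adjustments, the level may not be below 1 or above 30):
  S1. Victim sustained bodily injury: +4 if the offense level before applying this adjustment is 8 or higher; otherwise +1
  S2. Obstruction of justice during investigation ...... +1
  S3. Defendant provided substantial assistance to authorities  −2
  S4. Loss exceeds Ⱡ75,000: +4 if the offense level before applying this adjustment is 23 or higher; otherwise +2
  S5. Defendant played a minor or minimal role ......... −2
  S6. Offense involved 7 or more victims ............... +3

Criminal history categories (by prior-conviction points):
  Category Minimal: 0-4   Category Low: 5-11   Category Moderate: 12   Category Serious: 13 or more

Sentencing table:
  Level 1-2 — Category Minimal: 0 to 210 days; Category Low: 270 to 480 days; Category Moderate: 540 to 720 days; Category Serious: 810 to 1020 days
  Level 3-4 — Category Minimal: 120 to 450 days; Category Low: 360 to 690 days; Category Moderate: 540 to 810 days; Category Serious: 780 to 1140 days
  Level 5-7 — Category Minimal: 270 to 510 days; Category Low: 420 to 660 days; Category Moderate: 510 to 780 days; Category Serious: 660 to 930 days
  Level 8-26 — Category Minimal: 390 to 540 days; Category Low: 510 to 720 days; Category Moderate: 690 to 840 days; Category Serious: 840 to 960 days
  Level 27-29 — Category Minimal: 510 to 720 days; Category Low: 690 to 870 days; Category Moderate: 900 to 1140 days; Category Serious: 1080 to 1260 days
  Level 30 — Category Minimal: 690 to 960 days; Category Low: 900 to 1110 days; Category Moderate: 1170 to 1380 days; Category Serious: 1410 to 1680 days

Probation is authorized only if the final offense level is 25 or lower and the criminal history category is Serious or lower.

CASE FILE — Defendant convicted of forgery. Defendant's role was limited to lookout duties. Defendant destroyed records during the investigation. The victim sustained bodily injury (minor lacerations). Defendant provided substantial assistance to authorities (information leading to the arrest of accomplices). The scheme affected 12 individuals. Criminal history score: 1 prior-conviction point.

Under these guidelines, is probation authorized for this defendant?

No

Base offense level for forgery: 23.
S1 applies (level before this adjustment is 23 ≥ 8, so +4): 23 + 4 = 27.
S2 applies: 27 + 1 = 28.
S3 applies: 28 − 2 = 26.
S5 applies: 26 − 2 = 24.
S6 applies: 24 + 3 = 27.
Final offense level: 27.
Criminal history: 1 prior point → Category Minimal (0-4).
Level 27 falls in the 27-29 band.
Grid: Level 27-29 × Category Minimal = 510-720 days.
Probation check: level 27 > 25 and category Minimal ≤ Serious → not eligible.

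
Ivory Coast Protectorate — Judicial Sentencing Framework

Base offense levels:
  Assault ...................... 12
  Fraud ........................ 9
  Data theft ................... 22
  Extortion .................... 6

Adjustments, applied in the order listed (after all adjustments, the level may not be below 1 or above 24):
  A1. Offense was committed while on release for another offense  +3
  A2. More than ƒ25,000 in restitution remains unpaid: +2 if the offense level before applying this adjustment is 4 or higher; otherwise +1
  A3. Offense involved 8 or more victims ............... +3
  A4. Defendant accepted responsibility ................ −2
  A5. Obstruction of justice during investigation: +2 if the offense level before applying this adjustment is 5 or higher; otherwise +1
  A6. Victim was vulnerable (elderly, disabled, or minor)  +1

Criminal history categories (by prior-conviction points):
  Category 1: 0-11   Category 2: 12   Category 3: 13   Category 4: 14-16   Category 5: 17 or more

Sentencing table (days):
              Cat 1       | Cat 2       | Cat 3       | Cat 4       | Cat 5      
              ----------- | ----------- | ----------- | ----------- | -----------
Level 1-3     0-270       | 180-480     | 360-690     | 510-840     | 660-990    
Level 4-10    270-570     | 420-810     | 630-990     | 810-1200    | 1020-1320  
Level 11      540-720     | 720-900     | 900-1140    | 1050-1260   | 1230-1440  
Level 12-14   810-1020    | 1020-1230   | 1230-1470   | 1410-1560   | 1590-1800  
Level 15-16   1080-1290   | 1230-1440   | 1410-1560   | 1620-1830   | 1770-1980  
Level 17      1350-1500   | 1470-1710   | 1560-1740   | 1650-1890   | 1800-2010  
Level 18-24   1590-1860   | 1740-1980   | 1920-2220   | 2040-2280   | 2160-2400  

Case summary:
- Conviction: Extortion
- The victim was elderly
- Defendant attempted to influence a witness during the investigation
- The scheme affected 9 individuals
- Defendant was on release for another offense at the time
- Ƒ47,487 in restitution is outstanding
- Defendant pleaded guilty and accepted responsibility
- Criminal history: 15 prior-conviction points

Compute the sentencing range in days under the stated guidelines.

1620-1830 days

Base offense level for extortion: 6.
A1 applies: 6 + 3 = 9.
A2 applies (level before this adjustment is 9 ≥ 4, so +2): 9 + 2 = 11.
A3 applies: 11 + 3 = 14.
A4 applies: 14 − 2 = 12.
A5 applies (level before this adjustment is 12 ≥ 5, so +2): 12 + 2 = 14.
A6 applies: 14 + 1 = 15.
Final offense level: 15.
Criminal history: 15 prior points → Category 4 (14-16).
Level 15 falls in the 15-16 band.
Grid: Level 15-16 × Category 4 = 1620-1830 days.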